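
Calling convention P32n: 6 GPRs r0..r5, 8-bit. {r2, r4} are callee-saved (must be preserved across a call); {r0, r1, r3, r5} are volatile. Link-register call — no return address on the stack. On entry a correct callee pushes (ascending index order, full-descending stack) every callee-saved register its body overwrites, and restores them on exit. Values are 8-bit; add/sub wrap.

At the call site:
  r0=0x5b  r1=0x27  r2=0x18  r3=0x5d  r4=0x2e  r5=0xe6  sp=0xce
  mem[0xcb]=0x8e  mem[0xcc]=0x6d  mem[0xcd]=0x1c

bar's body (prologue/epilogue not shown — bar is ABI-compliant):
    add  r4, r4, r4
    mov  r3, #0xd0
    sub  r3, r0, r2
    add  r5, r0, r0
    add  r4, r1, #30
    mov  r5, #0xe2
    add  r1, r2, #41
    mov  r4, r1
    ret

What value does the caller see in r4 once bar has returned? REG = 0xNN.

REG = 0x2e

prologue: push r4 → mem[0xcd]=0x2e, sp=0xcd
body[0] add  r4, r4, r4 → r4=0x5c
body[1] mov  r3, #0xd0 → r3=0xd0
body[2] sub  r3, r0, r2 → r3=0x43
body[3] add  r5, r0, r0 → r5=0xb6
body[4] add  r4, r1, #30 → r4=0x45
body[5] mov  r5, #0xe2 → r5=0xe2
body[6] add  r1, r2, #41 → r1=0x41
body[7] mov  r4, r1 → r4=0x41
epilogue: pop r4=0x2e, sp=0xce
r4 is callee-saved → restored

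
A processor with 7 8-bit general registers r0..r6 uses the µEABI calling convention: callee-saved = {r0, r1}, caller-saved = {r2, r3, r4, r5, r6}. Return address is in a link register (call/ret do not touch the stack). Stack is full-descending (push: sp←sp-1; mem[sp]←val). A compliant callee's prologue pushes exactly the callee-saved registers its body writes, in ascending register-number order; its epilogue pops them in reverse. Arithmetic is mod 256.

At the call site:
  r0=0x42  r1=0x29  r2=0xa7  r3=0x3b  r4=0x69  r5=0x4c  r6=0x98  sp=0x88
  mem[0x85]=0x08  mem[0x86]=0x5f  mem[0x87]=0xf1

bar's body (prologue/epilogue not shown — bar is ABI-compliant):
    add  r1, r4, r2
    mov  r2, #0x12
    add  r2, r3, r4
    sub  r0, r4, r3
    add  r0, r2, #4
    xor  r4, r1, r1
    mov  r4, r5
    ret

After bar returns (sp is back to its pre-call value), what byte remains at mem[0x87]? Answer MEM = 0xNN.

MEM = 0x42

prologue: push r0 → mem[0x87]=0x42, sp=0x87
prologue: push r1 → mem[0x86]=0x29, sp=0x86
body[0] add  r1, r4, r2 → r1=0x10
body[1] mov  r2, #0x12 → r2=0x12
body[2] add  r2, r3, r4 → r2=0xa4
body[3] sub  r0, r4, r3 → r0=0x2e
body[4] add  r0, r2, #4 → r0=0xa8
body[5] xor  r4, r1, r1 → r4=0x00
body[6] mov  r4, r5 → r4=0x4c
epilogue: pop r1=0x29, sp=0x87
epilogue: pop r0=0x42, sp=0x88
prologue pushed ['r0', 'r1'] at ['0x87', '0x86']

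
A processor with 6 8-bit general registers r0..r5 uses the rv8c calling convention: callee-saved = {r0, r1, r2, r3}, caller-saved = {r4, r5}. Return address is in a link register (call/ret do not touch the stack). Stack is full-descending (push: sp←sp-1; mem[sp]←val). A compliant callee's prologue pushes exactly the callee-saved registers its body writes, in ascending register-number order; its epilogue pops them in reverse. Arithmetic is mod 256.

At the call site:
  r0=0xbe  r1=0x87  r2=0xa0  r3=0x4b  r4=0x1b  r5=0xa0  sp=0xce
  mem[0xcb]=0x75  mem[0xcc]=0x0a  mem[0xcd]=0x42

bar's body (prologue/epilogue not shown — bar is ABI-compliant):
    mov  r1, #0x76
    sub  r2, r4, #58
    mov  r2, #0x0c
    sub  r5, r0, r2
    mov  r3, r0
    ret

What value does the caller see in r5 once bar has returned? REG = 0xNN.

prologue: push r1 -> mem[0xcd]=0x87, sp=0xcd
prologue: push r2 -> mem[0xcc]=0xa0, sp=0xcc
prologue: push r3 -> mem[0xcb]=0x4b, sp=0xcb
body[0] mov  r1, #0x76 -> r1=0x76
body[1] sub  r2, r4, #58 -> r2=0xe1
body[2] mov  r2, #0x0c -> r2=0x0c
body[3] sub  r5, r0, r2 -> r5=0xb2
body[4] mov  r3, r0 -> r3=0xbe
epilogue: pop r3=0x4b, sp=0xcc
epilogue: pop r2=0xa0, sp=0xcd
epilogue: pop r1=0x87, sp=0xce
r5 is caller-saved -> body value

REG = 0xb2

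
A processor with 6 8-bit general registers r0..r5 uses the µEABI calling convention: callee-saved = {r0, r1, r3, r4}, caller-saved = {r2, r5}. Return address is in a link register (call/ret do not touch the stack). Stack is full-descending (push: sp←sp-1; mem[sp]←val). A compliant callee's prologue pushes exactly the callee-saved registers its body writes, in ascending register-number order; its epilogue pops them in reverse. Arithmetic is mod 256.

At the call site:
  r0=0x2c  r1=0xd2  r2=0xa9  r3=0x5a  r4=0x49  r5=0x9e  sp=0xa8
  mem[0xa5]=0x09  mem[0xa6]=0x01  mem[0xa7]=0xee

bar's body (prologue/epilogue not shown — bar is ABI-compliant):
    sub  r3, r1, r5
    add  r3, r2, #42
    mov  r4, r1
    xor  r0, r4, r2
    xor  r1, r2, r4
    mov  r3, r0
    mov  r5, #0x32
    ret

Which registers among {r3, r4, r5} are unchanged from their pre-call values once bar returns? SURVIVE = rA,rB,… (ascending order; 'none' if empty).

SURVIVE = r3,r4

prologue: push r0 -> mem[0xa7]=0x2c, sp=0xa7
prologue: push r1 -> mem[0xa6]=0xd2, sp=0xa6
prologue: push r3 -> mem[0xa5]=0x5a, sp=0xa5
prologue: push r4 -> mem[0xa4]=0x49, sp=0xa4
body[0] sub  r3, r1, r5 -> r3=0x34
body[1] add  r3, r2, #42 -> r3=0xd3
body[2] mov  r4, r1 -> r4=0xd2
body[3] xor  r0, r4, r2 -> r0=0x7b
body[4] xor  r1, r2, r4 -> r1=0x7b
body[5] mov  r3, r0 -> r3=0x7b
body[6] mov  r5, #0x32 -> r5=0x32
epilogue: pop r4=0x49, sp=0xa5
epilogue: pop r3=0x5a, sp=0xa6
epilogue: pop r1=0xd2, sp=0xa7
epilogue: pop r0=0x2c, sp=0xa8
r3: callee-saved, written=True
r4: callee-saved, written=True
r5: caller-saved, written=True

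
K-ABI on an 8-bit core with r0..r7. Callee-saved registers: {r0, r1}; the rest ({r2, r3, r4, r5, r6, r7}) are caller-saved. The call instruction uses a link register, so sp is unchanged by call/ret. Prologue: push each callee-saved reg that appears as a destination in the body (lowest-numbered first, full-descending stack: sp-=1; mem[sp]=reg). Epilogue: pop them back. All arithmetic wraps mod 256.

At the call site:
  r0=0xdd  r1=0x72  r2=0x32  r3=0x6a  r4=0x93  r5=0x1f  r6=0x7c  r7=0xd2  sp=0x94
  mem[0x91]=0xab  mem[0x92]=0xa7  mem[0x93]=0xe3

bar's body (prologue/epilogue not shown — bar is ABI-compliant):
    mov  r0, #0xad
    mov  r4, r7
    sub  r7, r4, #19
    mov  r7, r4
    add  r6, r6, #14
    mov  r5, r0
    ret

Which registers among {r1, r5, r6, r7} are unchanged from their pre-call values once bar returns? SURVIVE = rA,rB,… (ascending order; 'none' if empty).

prologue: push r0 → mem[0x93]=0xdd, sp=0x93
body[0] mov  r0, #0xad → r0=0xad
body[1] mov  r4, r7 → r4=0xd2
body[2] sub  r7, r4, #19 → r7=0xbf
body[3] mov  r7, r4 → r7=0xd2
body[4] add  r6, r6, #14 → r6=0x8a
body[5] mov  r5, r0 → r5=0xad
epilogue: pop r0=0xdd, sp=0x94
r1: callee-saved, written=False
r5: caller-saved, written=True
r6: caller-saved, written=True
r7: caller-saved, written=True

SURVIVE = r1,r7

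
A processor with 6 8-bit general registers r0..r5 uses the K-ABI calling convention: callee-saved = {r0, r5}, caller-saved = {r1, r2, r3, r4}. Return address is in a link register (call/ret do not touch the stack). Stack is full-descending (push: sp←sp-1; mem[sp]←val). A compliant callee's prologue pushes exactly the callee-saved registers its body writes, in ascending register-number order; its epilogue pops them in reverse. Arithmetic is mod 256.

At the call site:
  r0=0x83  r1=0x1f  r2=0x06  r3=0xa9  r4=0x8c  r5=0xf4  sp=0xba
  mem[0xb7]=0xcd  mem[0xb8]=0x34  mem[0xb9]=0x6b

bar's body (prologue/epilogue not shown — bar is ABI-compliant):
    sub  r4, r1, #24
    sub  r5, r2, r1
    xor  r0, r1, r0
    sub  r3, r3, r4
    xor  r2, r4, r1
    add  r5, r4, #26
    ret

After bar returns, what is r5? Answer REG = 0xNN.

prologue: push r0 → mem[0xb9]=0x83, sp=0xb9
prologue: push r5 → mem[0xb8]=0xf4, sp=0xb8
body[0] sub  r4, r1, #24 → r4=0x07
body[1] sub  r5, r2, r1 → r5=0xe7
body[2] xor  r0, r1, r0 → r0=0x9c
body[3] sub  r3, r3, r4 → r3=0xa2
body[4] xor  r2, r4, r1 → r2=0x18
body[5] add  r5, r4, #26 → r5=0x21
epilogue: pop r5=0xf4, sp=0xb9
epilogue: pop r0=0x83, sp=0xba
r5 is callee-saved → restored

REG = 0xf4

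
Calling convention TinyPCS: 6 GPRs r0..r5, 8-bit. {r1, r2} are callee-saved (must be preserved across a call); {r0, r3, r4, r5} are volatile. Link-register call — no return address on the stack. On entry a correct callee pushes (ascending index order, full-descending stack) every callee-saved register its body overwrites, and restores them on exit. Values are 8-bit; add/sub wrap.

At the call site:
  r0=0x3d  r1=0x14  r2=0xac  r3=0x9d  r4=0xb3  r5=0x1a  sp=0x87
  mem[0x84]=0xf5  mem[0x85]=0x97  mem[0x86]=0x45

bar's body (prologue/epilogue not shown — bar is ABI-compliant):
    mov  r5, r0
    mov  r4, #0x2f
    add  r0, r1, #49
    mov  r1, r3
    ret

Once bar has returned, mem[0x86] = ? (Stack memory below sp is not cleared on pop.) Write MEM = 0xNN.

prologue: push r1 → mem[0x86]=0x14, sp=0x86
body[0] mov  r5, r0 → r5=0x3d
body[1] mov  r4, #0x2f → r4=0x2f
body[2] add  r0, r1, #49 → r0=0x45
body[3] mov  r1, r3 → r1=0x9d
epilogue: pop r1=0x14, sp=0x87
prologue pushed ['r1'] at ['0x86']

MEM = 0x14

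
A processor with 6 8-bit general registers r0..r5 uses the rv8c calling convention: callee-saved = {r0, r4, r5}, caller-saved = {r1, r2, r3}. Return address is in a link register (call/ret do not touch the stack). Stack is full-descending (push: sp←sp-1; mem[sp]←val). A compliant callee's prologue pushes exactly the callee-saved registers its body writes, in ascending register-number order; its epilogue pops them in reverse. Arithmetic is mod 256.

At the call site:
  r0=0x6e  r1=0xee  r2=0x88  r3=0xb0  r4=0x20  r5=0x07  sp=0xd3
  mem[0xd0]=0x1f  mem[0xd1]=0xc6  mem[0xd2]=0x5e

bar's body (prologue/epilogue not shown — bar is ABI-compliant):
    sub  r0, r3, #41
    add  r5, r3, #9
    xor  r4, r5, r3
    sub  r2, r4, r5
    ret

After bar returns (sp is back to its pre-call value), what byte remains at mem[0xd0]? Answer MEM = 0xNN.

MEM = 0x07

prologue: push r0 → mem[0xd2]=0x6e, sp=0xd2
prologue: push r4 → mem[0xd1]=0x20, sp=0xd1
prologue: push r5 → mem[0xd0]=0x07, sp=0xd0
body[0] sub  r0, r3, #41 → r0=0x87
body[1] add  r5, r3, #9 → r5=0xb9
body[2] xor  r4, r5, r3 → r4=0x09
body[3] sub  r2, r4, r5 → r2=0x50
epilogue: pop r5=0x07, sp=0xd1
epilogue: pop r4=0x20, sp=0xd2
epilogue: pop r0=0x6e, sp=0xd3
prologue pushed ['r0', 'r4', 'r5'] at ['0xd2', '0xd1', '0xd0']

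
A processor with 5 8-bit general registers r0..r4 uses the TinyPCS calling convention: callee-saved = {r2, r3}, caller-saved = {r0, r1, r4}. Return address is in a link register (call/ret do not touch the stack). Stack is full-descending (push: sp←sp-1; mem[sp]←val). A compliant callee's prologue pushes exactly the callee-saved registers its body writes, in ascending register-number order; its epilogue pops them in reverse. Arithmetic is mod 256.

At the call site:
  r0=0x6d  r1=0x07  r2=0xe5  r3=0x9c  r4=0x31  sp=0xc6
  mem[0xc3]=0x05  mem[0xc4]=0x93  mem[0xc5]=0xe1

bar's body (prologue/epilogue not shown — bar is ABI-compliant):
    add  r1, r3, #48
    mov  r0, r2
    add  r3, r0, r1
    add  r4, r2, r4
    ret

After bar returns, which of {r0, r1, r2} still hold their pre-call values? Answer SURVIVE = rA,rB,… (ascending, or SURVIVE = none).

prologue: push r3 → mem[0xc5]=0x9c, sp=0xc5
body[0] add  r1, r3, #48 → r1=0xcc
body[1] mov  r0, r2 → r0=0xe5
body[2] add  r3, r0, r1 → r3=0xb1
body[3] add  r4, r2, r4 → r4=0x16
epilogue: pop r3=0x9c, sp=0xc6
r0: caller-saved, written=True
r1: caller-saved, written=True
r2: callee-saved, written=False

SURVIVE = r2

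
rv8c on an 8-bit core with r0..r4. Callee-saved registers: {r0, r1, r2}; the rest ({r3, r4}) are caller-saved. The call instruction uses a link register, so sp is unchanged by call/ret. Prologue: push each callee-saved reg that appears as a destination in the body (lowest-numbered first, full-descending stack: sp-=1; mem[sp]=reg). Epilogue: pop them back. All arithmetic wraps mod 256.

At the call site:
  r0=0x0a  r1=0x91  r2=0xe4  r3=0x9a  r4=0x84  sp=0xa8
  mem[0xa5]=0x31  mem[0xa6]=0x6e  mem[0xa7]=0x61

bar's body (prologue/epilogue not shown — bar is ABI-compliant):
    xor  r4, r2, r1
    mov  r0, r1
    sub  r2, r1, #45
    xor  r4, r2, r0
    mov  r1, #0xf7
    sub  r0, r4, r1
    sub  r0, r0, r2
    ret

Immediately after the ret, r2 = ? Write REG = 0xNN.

REG = 0xe4

prologue: push r0 → mem[0xa7]=0x0a, sp=0xa7
prologue: push r1 → mem[0xa6]=0x91, sp=0xa6
prologue: push r2 → mem[0xa5]=0xe4, sp=0xa5
body[0] xor  r4, r2, r1 → r4=0x75
body[1] mov  r0, r1 → r0=0x91
body[2] sub  r2, r1, #45 → r2=0x64
body[3] xor  r4, r2, r0 → r4=0xf5
body[4] mov  r1, #0xf7 → r1=0xf7
body[5] sub  r0, r4, r1 → r0=0xfe
body[6] sub  r0, r0, r2 → r0=0x9a
epilogue: pop r2=0xe4, sp=0xa6
epilogue: pop r1=0x91, sp=0xa7
epilogue: pop r0=0x0a, sp=0xa8
r2 is callee-saved → restored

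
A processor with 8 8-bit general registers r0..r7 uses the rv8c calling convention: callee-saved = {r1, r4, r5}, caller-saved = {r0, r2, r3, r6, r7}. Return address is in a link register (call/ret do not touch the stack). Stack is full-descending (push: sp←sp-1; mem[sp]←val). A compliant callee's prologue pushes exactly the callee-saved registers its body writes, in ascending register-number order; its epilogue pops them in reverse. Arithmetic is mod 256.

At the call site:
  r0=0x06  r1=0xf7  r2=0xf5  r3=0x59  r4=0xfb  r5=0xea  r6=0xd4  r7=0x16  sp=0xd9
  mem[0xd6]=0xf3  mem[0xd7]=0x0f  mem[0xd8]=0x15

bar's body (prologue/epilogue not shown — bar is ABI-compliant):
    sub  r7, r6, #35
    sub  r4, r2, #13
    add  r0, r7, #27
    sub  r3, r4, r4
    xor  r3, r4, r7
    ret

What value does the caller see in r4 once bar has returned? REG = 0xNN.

REG = 0xfb

prologue: push r4 -> mem[0xd8]=0xfb, sp=0xd8
body[0] sub  r7, r6, #35 -> r7=0xb1
body[1] sub  r4, r2, #13 -> r4=0xe8
body[2] add  r0, r7, #27 -> r0=0xcc
body[3] sub  r3, r4, r4 -> r3=0x00
body[4] xor  r3, r4, r7 -> r3=0x59
epilogue: pop r4=0xfb, sp=0xd9
r4 is callee-saved -> restored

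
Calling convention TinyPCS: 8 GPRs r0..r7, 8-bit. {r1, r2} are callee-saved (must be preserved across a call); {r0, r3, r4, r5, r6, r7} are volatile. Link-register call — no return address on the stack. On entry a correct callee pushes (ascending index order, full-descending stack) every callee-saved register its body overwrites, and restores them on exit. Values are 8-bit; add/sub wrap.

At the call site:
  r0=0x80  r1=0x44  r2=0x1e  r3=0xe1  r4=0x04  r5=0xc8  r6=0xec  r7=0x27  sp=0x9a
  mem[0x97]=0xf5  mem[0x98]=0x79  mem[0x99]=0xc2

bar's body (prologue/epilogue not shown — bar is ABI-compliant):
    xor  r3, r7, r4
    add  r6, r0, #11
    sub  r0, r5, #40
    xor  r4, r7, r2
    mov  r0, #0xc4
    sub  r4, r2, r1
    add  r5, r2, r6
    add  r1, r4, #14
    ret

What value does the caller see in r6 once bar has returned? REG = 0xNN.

prologue: push r1 -> mem[0x99]=0x44, sp=0x99
body[0] xor  r3, r7, r4 -> r3=0x23
body[1] add  r6, r0, #11 -> r6=0x8b
body[2] sub  r0, r5, #40 -> r0=0xa0
body[3] xor  r4, r7, r2 -> r4=0x39
body[4] mov  r0, #0xc4 -> r0=0xc4
body[5] sub  r4, r2, r1 -> r4=0xda
body[6] add  r5, r2, r6 -> r5=0xa9
body[7] add  r1, r4, #14 -> r1=0xe8
epilogue: pop r1=0x44, sp=0x9a
r6 is caller-saved -> body value

REG = 0x8b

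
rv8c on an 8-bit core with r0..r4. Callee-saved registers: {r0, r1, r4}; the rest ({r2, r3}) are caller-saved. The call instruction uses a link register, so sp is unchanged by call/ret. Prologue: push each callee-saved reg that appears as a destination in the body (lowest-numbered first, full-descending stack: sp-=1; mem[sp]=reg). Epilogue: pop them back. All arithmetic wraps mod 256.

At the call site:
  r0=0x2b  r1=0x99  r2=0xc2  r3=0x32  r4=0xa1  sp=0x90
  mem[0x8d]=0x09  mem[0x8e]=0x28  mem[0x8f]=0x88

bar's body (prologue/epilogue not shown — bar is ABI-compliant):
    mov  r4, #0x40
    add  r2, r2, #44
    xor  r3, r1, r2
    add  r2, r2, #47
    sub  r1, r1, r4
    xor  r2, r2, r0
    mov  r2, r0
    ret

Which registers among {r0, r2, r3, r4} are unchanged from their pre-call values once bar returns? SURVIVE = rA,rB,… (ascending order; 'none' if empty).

prologue: push r1 -> mem[0x8f]=0x99, sp=0x8f
prologue: push r4 -> mem[0x8e]=0xa1, sp=0x8e
body[0] mov  r4, #0x40 -> r4=0x40
body[1] add  r2, r2, #44 -> r2=0xee
body[2] xor  r3, r1, r2 -> r3=0x77
body[3] add  r2, r2, #47 -> r2=0x1d
body[4] sub  r1, r1, r4 -> r1=0x59
body[5] xor  r2, r2, r0 -> r2=0x36
body[6] mov  r2, r0 -> r2=0x2b
epilogue: pop r4=0xa1, sp=0x8f
epilogue: pop r1=0x99, sp=0x90
r0: callee-saved, written=False
r2: caller-saved, written=True
r3: caller-saved, written=True
r4: callee-saved, written=True

SURVIVE = r0,r4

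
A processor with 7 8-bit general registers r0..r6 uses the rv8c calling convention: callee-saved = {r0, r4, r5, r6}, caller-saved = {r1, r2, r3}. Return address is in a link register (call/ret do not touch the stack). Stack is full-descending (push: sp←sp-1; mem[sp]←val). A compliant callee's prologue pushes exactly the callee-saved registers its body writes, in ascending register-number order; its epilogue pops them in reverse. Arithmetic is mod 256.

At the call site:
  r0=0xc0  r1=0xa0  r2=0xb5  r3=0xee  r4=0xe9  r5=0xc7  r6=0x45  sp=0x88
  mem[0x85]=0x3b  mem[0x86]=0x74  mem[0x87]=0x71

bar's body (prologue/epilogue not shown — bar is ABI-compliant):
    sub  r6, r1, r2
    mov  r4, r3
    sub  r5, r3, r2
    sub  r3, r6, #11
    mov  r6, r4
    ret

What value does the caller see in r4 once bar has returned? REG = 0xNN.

prologue: push r4 -> mem[0x87]=0xe9, sp=0x87
prologue: push r5 -> mem[0x86]=0xc7, sp=0x86
prologue: push r6 -> mem[0x85]=0x45, sp=0x85
body[0] sub  r6, r1, r2 -> r6=0xeb
body[1] mov  r4, r3 -> r4=0xee
body[2] sub  r5, r3, r2 -> r5=0x39
body[3] sub  r3, r6, #11 -> r3=0xe0
body[4] mov  r6, r4 -> r6=0xee
epilogue: pop r6=0x45, sp=0x86
epilogue: pop r5=0xc7, sp=0x87
epilogue: pop r4=0xe9, sp=0x88
r4 is callee-saved -> restored

REG = 0xe9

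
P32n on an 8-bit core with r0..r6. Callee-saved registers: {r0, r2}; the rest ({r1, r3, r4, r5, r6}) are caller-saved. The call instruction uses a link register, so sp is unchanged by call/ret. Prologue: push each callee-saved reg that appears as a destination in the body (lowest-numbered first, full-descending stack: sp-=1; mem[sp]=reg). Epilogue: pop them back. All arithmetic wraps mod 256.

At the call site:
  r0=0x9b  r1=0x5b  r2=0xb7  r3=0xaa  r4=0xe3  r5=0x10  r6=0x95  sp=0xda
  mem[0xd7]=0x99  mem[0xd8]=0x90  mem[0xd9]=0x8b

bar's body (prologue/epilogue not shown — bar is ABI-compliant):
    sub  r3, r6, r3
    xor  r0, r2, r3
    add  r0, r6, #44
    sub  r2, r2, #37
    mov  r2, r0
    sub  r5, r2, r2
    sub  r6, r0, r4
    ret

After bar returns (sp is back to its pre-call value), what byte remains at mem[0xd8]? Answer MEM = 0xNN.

prologue: push r0 → mem[0xd9]=0x9b, sp=0xd9
prologue: push r2 → mem[0xd8]=0xb7, sp=0xd8
body[0] sub  r3, r6, r3 → r3=0xeb
body[1] xor  r0, r2, r3 → r0=0x5c
body[2] add  r0, r6, #44 → r0=0xc1
body[3] sub  r2, r2, #37 → r2=0x92
body[4] mov  r2, r0 → r2=0xc1
body[5] sub  r5, r2, r2 → r5=0x00
body[6] sub  r6, r0, r4 → r6=0xde
epilogue: pop r2=0xb7, sp=0xd9
epilogue: pop r0=0x9b, sp=0xda
prologue pushed ['r0', 'r2'] at ['0xd9', '0xd8']

MEM = 0xb7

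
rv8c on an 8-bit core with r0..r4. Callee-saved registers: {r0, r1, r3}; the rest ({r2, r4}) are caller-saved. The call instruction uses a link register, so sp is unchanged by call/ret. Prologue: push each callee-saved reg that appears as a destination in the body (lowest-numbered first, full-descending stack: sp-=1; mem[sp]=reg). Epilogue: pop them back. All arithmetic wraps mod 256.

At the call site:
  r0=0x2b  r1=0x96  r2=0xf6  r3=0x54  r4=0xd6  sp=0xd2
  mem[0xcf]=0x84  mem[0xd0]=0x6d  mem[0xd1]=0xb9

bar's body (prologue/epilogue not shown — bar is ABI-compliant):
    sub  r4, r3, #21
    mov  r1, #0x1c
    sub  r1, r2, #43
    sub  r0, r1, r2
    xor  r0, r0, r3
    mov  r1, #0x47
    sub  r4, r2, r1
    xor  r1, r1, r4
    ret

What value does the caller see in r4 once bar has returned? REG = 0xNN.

prologue: push r0 -> mem[0xd1]=0x2b, sp=0xd1
prologue: push r1 -> mem[0xd0]=0x96, sp=0xd0
body[0] sub  r4, r3, #21 -> r4=0x3f
body[1] mov  r1, #0x1c -> r1=0x1c
body[2] sub  r1, r2, #43 -> r1=0xcb
body[3] sub  r0, r1, r2 -> r0=0xd5
body[4] xor  r0, r0, r3 -> r0=0x81
body[5] mov  r1, #0x47 -> r1=0x47
body[6] sub  r4, r2, r1 -> r4=0xaf
body[7] xor  r1, r1, r4 -> r1=0xe8
epilogue: pop r1=0x96, sp=0xd1
epilogue: pop r0=0x2b, sp=0xd2
r4 is caller-saved -> body value

REG = 0xaf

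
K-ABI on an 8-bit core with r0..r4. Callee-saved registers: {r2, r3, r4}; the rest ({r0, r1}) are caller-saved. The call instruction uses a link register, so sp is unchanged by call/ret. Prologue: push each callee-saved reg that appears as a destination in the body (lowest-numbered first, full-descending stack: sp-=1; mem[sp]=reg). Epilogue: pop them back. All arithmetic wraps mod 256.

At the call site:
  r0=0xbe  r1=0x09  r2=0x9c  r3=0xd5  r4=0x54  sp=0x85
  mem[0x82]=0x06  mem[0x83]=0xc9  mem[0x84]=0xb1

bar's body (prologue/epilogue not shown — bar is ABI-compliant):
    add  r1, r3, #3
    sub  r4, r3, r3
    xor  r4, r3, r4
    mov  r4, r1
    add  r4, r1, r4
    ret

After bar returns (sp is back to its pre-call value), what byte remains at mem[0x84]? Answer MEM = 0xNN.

prologue: push r4 -> mem[0x84]=0x54, sp=0x84
body[0] add  r1, r3, #3 -> r1=0xd8
body[1] sub  r4, r3, r3 -> r4=0x00
body[2] xor  r4, r3, r4 -> r4=0xd5
body[3] mov  r4, r1 -> r4=0xd8
body[4] add  r4, r1, r4 -> r4=0xb0
epilogue: pop r4=0x54, sp=0x85
prologue pushed ['r4'] at ['0x84']

MEM = 0x54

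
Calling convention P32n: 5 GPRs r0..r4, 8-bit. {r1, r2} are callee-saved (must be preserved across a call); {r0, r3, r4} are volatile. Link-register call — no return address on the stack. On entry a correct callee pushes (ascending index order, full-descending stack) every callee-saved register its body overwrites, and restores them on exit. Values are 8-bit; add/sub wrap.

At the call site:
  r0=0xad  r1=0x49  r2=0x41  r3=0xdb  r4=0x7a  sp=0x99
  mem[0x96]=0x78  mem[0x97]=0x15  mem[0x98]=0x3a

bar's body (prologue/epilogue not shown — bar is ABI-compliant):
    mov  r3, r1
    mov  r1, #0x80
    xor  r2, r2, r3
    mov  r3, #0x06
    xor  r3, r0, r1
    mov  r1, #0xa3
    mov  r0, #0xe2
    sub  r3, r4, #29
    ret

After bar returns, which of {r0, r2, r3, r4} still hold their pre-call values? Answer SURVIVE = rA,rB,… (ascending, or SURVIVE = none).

prologue: push r1 -> mem[0x98]=0x49, sp=0x98
prologue: push r2 -> mem[0x97]=0x41, sp=0x97
body[0] mov  r3, r1 -> r3=0x49
body[1] mov  r1, #0x80 -> r1=0x80
body[2] xor  r2, r2, r3 -> r2=0x08
body[3] mov  r3, #0x06 -> r3=0x06
body[4] xor  r3, r0, r1 -> r3=0x2d
body[5] mov  r1, #0xa3 -> r1=0xa3
body[6] mov  r0, #0xe2 -> r0=0xe2
body[7] sub  r3, r4, #29 -> r3=0x5d
epilogue: pop r2=0x41, sp=0x98
epilogue: pop r1=0x49, sp=0x99
r0: caller-saved, written=True
r2: callee-saved, written=True
r3: caller-saved, written=True
r4: caller-saved, written=False

SURVIVE = r2,r4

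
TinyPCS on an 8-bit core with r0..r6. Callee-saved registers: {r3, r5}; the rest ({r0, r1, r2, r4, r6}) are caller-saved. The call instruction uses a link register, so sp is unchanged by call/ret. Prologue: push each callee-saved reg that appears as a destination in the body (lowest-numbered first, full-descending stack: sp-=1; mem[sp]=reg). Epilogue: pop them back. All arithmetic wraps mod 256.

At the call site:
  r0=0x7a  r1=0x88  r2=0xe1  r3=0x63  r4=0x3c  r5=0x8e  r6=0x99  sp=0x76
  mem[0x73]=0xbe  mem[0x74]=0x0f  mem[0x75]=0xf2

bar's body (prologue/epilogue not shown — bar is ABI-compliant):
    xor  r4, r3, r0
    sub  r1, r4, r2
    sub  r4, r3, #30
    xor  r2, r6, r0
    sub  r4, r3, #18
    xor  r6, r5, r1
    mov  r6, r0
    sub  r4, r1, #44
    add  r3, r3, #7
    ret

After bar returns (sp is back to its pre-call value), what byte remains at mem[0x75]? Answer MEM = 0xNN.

prologue: push r3 → mem[0x75]=0x63, sp=0x75
body[0] xor  r4, r3, r0 → r4=0x19
body[1] sub  r1, r4, r2 → r1=0x38
body[2] sub  r4, r3, #30 → r4=0x45
body[3] xor  r2, r6, r0 → r2=0xe3
body[4] sub  r4, r3, #18 → r4=0x51
body[5] xor  r6, r5, r1 → r6=0xb6
body[6] mov  r6, r0 → r6=0x7a
body[7] sub  r4, r1, #44 → r4=0x0c
body[8] add  r3, r3, #7 → r3=0x6a
epilogue: pop r3=0x63, sp=0x76
prologue pushed ['r3'] at ['0x75']

MEM = 0x63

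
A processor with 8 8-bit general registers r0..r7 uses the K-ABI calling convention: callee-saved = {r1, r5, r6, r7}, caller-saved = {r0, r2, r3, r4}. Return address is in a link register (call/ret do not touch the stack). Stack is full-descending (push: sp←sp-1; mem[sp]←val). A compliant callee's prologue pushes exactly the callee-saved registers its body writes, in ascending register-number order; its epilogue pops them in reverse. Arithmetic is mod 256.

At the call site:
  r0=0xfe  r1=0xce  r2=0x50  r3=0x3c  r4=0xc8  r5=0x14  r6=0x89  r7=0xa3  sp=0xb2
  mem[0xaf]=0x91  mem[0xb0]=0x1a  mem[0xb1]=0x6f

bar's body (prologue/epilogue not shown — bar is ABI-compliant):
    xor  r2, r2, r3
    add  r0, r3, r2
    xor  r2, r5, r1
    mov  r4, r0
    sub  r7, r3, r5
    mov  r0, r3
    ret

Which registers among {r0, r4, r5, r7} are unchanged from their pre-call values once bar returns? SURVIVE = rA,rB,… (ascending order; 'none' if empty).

prologue: push r7 → mem[0xb1]=0xa3, sp=0xb1
body[0] xor  r2, r2, r3 → r2=0x6c
body[1] add  r0, r3, r2 → r0=0xa8
body[2] xor  r2, r5, r1 → r2=0xda
body[3] mov  r4, r0 → r4=0xa8
body[4] sub  r7, r3, r5 → r7=0x28
body[5] mov  r0, r3 → r0=0x3c
epilogue: pop r7=0xa3, sp=0xb2
r0: caller-saved, written=True
r4: caller-saved, written=True
r5: callee-saved, written=False
r7: callee-saved, written=True

SURVIVE = r5,r7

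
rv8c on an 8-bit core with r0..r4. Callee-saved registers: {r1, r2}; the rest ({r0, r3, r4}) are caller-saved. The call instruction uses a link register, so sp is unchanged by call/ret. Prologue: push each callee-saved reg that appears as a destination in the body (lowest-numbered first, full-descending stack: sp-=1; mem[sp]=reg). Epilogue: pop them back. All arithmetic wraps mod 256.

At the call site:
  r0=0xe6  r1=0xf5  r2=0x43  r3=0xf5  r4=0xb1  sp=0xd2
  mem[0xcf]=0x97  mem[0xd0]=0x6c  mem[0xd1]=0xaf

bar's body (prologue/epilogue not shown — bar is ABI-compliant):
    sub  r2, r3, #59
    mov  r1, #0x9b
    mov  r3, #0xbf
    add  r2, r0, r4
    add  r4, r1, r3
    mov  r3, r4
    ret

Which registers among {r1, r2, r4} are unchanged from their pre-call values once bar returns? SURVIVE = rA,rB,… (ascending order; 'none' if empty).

SURVIVE = r1,r2

prologue: push r1 → mem[0xd1]=0xf5, sp=0xd1
prologue: push r2 → mem[0xd0]=0x43, sp=0xd0
body[0] sub  r2, r3, #59 → r2=0xba
body[1] mov  r1, #0x9b → r1=0x9b
body[2] mov  r3, #0xbf → r3=0xbf
body[3] add  r2, r0, r4 → r2=0x97
body[4] add  r4, r1, r3 → r4=0x5a
body[5] mov  r3, r4 → r3=0x5a
epilogue: pop r2=0x43, sp=0xd1
epilogue: pop r1=0xf5, sp=0xd2
r1: callee-saved, written=True
r2: callee-saved, written=True
r4: caller-saved, written=True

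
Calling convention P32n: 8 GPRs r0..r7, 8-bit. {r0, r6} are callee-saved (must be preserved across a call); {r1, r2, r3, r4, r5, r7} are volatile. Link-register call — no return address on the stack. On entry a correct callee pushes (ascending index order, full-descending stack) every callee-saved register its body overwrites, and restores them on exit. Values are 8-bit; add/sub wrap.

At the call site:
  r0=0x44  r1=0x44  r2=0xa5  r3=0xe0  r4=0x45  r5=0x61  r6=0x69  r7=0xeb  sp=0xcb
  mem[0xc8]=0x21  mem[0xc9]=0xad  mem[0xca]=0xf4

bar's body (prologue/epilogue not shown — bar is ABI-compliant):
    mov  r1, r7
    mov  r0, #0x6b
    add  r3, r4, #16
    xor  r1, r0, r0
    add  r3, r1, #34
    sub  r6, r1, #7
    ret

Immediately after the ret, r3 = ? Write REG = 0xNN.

REG = 0x22

prologue: push r0 -> mem[0xca]=0x44, sp=0xca
prologue: push r6 -> mem[0xc9]=0x69, sp=0xc9
body[0] mov  r1, r7 -> r1=0xeb
body[1] mov  r0, #0x6b -> r0=0x6b
body[2] add  r3, r4, #16 -> r3=0x55
body[3] xor  r1, r0, r0 -> r1=0x00
body[4] add  r3, r1, #34 -> r3=0x22
body[5] sub  r6, r1, #7 -> r6=0xf9
epilogue: pop r6=0x69, sp=0xca
epilogue: pop r0=0x44, sp=0xcb
r3 is caller-saved -> body value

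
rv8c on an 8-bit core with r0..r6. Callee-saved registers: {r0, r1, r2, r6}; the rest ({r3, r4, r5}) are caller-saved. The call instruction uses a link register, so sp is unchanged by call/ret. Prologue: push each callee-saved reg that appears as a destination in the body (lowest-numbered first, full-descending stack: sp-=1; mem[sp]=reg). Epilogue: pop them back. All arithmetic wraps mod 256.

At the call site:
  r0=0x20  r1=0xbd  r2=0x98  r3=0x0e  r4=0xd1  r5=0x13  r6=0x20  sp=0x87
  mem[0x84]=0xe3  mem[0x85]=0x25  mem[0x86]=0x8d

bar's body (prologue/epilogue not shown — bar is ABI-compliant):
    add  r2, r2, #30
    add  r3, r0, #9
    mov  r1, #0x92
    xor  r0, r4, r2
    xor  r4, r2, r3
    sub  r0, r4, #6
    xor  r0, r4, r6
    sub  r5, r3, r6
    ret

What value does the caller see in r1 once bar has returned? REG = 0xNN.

REG = 0xbd

prologue: push r0 -> mem[0x86]=0x20, sp=0x86
prologue: push r1 -> mem[0x85]=0xbd, sp=0x85
prologue: push r2 -> mem[0x84]=0x98, sp=0x84
body[0] add  r2, r2, #30 -> r2=0xb6
body[1] add  r3, r0, #9 -> r3=0x29
body[2] mov  r1, #0x92 -> r1=0x92
body[3] xor  r0, r4, r2 -> r0=0x67
body[4] xor  r4, r2, r3 -> r4=0x9f
body[5] sub  r0, r4, #6 -> r0=0x99
body[6] xor  r0, r4, r6 -> r0=0xbf
body[7] sub  r5, r3, r6 -> r5=0x09
epilogue: pop r2=0x98, sp=0x85
epilogue: pop r1=0xbd, sp=0x86
epilogue: pop r0=0x20, sp=0x87
r1 is callee-saved -> restored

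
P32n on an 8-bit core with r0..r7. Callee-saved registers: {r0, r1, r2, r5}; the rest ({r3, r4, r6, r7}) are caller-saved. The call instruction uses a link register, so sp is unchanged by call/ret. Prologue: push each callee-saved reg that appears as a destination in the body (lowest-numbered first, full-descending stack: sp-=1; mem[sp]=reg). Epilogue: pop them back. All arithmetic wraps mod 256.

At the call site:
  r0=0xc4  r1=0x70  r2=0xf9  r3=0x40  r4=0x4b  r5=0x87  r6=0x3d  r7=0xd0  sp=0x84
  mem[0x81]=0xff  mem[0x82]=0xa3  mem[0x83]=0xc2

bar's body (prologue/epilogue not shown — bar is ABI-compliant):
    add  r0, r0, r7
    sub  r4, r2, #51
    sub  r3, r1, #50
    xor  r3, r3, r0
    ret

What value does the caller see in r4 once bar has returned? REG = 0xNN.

REG = 0xc6

prologue: push r0 → mem[0x83]=0xc4, sp=0x83
body[0] add  r0, r0, r7 → r0=0x94
body[1] sub  r4, r2, #51 → r4=0xc6
body[2] sub  r3, r1, #50 → r3=0x3e
body[3] xor  r3, r3, r0 → r3=0xaa
epilogue: pop r0=0xc4, sp=0x84
r4 is caller-saved → body value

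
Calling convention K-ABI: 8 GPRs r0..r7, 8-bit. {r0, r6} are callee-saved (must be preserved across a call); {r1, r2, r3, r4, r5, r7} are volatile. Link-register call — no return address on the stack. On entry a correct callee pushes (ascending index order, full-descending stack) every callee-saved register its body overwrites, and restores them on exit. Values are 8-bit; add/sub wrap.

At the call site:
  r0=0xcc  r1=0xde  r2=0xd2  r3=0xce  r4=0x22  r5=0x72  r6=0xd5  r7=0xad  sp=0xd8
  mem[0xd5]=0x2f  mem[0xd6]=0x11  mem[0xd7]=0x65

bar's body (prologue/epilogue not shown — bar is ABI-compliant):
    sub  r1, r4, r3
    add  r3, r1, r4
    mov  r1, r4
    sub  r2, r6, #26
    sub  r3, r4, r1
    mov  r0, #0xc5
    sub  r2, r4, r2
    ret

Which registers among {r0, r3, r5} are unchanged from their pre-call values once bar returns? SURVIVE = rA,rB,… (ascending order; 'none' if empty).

SURVIVE = r0,r5

prologue: push r0 -> mem[0xd7]=0xcc, sp=0xd7
body[0] sub  r1, r4, r3 -> r1=0x54
body[1] add  r3, r1, r4 -> r3=0x76
body[2] mov  r1, r4 -> r1=0x22
body[3] sub  r2, r6, #26 -> r2=0xbb
body[4] sub  r3, r4, r1 -> r3=0x00
body[5] mov  r0, #0xc5 -> r0=0xc5
body[6] sub  r2, r4, r2 -> r2=0x67
epilogue: pop r0=0xcc, sp=0xd8
r0: callee-saved, written=True
r3: caller-saved, written=True
r5: caller-saved, written=False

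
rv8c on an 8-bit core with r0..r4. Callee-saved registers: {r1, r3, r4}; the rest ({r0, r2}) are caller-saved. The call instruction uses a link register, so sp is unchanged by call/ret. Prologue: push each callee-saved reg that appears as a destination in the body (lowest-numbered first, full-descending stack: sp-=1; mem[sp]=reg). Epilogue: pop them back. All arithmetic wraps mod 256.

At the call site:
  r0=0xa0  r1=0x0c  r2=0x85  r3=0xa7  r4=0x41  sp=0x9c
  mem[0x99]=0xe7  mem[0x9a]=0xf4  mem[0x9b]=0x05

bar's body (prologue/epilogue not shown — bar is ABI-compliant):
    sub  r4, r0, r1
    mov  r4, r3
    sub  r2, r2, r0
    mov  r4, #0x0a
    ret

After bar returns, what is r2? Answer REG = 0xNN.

REG = 0xe5

prologue: push r4 → mem[0x9b]=0x41, sp=0x9b
body[0] sub  r4, r0, r1 → r4=0x94
body[1] mov  r4, r3 → r4=0xa7
body[2] sub  r2, r2, r0 → r2=0xe5
body[3] mov  r4, #0x0a → r4=0x0a
epilogue: pop r4=0x41, sp=0x9c
r2 is caller-saved → body value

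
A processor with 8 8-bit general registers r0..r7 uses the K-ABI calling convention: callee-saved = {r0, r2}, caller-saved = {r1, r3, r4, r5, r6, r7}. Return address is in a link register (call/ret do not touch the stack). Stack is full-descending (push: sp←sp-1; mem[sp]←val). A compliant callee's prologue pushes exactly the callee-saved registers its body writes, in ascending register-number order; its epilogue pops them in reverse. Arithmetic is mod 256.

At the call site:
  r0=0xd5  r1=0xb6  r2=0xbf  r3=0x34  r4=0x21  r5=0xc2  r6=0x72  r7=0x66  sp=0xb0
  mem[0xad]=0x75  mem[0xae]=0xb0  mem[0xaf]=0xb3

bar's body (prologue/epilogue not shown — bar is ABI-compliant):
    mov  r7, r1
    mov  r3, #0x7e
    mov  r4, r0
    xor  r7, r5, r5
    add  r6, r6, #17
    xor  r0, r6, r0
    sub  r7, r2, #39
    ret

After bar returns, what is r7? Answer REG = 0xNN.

prologue: push r0 → mem[0xaf]=0xd5, sp=0xaf
body[0] mov  r7, r1 → r7=0xb6
body[1] mov  r3, #0x7e → r3=0x7e
body[2] mov  r4, r0 → r4=0xd5
body[3] xor  r7, r5, r5 → r7=0x00
body[4] add  r6, r6, #17 → r6=0x83
body[5] xor  r0, r6, r0 → r0=0x56
body[6] sub  r7, r2, #39 → r7=0x98
epilogue: pop r0=0xd5, sp=0xb0
r7 is caller-saved → body value

REG = 0x98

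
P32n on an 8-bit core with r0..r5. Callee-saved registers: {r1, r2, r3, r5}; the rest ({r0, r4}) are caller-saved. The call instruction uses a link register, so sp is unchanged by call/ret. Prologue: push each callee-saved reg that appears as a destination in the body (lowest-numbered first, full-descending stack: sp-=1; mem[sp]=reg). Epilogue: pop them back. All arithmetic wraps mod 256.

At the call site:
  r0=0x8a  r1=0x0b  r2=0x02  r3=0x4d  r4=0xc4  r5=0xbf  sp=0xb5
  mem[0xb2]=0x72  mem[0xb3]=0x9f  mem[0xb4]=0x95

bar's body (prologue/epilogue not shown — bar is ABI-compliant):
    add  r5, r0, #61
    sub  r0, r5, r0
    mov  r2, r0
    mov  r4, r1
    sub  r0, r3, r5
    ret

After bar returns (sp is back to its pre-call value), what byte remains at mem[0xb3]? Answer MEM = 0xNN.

MEM = 0xbf

prologue: push r2 -> mem[0xb4]=0x02, sp=0xb4
prologue: push r5 -> mem[0xb3]=0xbf, sp=0xb3
body[0] add  r5, r0, #61 -> r5=0xc7
body[1] sub  r0, r5, r0 -> r0=0x3d
body[2] mov  r2, r0 -> r2=0x3d
body[3] mov  r4, r1 -> r4=0x0b
body[4] sub  r0, r3, r5 -> r0=0x86
epilogue: pop r5=0xbf, sp=0xb4
epilogue: pop r2=0x02, sp=0xb5
prologue pushed ['r2', 'r5'] at ['0xb4', '0xb3']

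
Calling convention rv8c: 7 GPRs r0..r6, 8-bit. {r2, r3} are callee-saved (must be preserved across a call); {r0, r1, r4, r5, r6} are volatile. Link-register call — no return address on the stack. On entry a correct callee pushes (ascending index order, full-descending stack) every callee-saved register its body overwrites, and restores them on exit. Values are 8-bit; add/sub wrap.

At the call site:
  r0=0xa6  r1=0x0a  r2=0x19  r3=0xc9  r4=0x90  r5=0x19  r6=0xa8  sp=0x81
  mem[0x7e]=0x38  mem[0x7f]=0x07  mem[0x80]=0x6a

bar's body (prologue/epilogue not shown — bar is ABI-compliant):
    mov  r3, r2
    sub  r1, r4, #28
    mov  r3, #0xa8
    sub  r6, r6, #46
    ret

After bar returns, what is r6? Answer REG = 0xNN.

REG = 0x7a

prologue: push r3 → mem[0x80]=0xc9, sp=0x80
body[0] mov  r3, r2 → r3=0x19
body[1] sub  r1, r4, #28 → r1=0x74
body[2] mov  r3, #0xa8 → r3=0xa8
body[3] sub  r6, r6, #46 → r6=0x7a
epilogue: pop r3=0xc9, sp=0x81
r6 is caller-saved → body value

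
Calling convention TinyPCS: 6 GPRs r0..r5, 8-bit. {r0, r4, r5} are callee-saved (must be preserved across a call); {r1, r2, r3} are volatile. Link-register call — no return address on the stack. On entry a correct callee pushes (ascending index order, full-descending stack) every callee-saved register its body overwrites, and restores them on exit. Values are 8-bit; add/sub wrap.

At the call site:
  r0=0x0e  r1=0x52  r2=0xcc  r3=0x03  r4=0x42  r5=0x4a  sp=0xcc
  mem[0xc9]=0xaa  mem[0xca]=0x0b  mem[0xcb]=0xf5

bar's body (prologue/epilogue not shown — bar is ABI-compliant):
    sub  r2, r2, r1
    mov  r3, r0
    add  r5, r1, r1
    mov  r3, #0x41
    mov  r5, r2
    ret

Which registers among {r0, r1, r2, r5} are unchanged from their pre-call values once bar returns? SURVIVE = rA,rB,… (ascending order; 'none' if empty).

prologue: push r5 -> mem[0xcb]=0x4a, sp=0xcb
body[0] sub  r2, r2, r1 -> r2=0x7a
body[1] mov  r3, r0 -> r3=0x0e
body[2] add  r5, r1, r1 -> r5=0xa4
body[3] mov  r3, #0x41 -> r3=0x41
body[4] mov  r5, r2 -> r5=0x7a
epilogue: pop r5=0x4a, sp=0xcc
r0: callee-saved, written=False
r1: caller-saved, written=False
r2: caller-saved, written=True
r5: callee-saved, written=True

SURVIVE = r0,r1,r5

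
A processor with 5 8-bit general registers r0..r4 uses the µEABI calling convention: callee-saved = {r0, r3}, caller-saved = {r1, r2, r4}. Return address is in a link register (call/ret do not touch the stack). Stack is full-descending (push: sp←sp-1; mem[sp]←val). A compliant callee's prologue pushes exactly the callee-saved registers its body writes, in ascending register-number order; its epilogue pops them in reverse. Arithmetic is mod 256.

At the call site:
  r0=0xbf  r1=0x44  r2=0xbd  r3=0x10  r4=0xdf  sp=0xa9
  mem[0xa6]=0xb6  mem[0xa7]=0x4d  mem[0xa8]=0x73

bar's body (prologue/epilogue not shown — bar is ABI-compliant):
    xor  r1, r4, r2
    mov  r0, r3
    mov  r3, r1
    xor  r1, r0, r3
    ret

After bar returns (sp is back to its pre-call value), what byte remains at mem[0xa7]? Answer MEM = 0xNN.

prologue: push r0 -> mem[0xa8]=0xbf, sp=0xa8
prologue: push r3 -> mem[0xa7]=0x10, sp=0xa7
body[0] xor  r1, r4, r2 -> r1=0x62
body[1] mov  r0, r3 -> r0=0x10
body[2] mov  r3, r1 -> r3=0x62
body[3] xor  r1, r0, r3 -> r1=0x72
epilogue: pop r3=0x10, sp=0xa8
epilogue: pop r0=0xbf, sp=0xa9
prologue pushed ['r0', 'r3'] at ['0xa8', '0xa7']

MEM = 0x10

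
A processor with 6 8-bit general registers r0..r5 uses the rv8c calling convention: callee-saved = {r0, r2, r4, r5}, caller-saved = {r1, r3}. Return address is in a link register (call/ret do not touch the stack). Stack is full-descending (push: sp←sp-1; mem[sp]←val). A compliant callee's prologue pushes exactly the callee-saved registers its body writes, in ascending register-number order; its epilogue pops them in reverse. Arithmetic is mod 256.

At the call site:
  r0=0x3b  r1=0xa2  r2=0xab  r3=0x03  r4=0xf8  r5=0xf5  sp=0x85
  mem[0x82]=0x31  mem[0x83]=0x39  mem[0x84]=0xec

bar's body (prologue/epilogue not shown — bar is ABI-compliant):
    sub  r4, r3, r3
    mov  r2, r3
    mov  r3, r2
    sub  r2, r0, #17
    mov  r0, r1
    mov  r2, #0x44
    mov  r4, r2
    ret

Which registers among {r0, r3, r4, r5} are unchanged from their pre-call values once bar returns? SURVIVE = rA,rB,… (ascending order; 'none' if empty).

prologue: push r0 → mem[0x84]=0x3b, sp=0x84
prologue: push r2 → mem[0x83]=0xab, sp=0x83
prologue: push r4 → mem[0x82]=0xf8, sp=0x82
body[0] sub  r4, r3, r3 → r4=0x00
body[1] mov  r2, r3 → r2=0x03
body[2] mov  r3, r2 → r3=0x03
body[3] sub  r2, r0, #17 → r2=0x2a
body[4] mov  r0, r1 → r0=0xa2
body[5] mov  r2, #0x44 → r2=0x44
body[6] mov  r4, r2 → r4=0x44
epilogue: pop r4=0xf8, sp=0x83
epilogue: pop r2=0xab, sp=0x84
epilogue: pop r0=0x3b, sp=0x85
r0: callee-saved, written=True
r3: caller-saved, written=True
r4: callee-saved, written=True
r5: callee-saved, written=False

SURVIVE = r0,r3,r4,r5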